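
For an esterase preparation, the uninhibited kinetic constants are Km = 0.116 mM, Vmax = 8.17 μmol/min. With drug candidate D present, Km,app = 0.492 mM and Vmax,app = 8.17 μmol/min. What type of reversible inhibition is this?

Km increases (0.116 → 0.492 mM) while Vmax is unchanged — the hallmark of competitive inhibition.

competitive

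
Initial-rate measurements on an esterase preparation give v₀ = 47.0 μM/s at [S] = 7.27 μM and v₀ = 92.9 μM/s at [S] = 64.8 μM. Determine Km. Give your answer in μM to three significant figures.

9.12 μM

In reciprocal form, 1/v = (Km/Vmax)·(1/[S]) + 1/Vmax. The two points give (1/[S], 1/v) = (0.1376, 0.02128) and (0.01543, 0.01076).
Slope = (0.02128 − 0.01076)/(0.1376 − 0.01543) = 0.08608; intercept = 0.02128 − 0.08608×0.1376 = 0.009436.
Vmax = 1/intercept = 106 μM/s; Km = slope × Vmax = 0.08608 × 106 = 9.12 μM.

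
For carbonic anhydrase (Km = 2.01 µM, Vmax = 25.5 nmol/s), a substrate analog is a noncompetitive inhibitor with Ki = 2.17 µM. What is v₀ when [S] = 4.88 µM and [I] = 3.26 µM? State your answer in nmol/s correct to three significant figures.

With α = 1 + [I]/Ki = 1 + 3.26/2.17 = 2.502, the noncompetitive rate law is v = (Vmax/α)·[S] / (Km + [S]).
v = (25.5/2.502)×4.88 / (2.01 + 4.88) = 49.73/6.890 = 7.22 nmol/s.

7.22 nmol/s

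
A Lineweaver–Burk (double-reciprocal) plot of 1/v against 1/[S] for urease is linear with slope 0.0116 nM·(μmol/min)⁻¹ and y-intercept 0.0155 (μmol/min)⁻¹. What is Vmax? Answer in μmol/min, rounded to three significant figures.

The y-intercept of a Lineweaver–Burk plot equals 1/Vmax, so Vmax = 1/0.0155 = 64.5 μmol/min.

64.5 μmol/min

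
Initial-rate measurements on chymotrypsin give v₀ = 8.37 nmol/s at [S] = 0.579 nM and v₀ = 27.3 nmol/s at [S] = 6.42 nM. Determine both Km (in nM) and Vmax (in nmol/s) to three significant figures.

In reciprocal form, 1/v = (Km/Vmax)·(1/[S]) + 1/Vmax. The two points give (1/[S], 1/v) = (1.727, 0.1195) and (0.1558, 0.03663).
Slope = (0.1195 − 0.03663)/(1.727 − 0.1558) = 0.05272; intercept = 0.1195 − 0.05272×1.727 = 0.02842.
Vmax = 1/intercept = 35.2 nmol/s; Km = slope × Vmax = 0.05272 × 35.2 = 1.86 nM.

Km = 1.86 nM; Vmax = 35.2 nmol/s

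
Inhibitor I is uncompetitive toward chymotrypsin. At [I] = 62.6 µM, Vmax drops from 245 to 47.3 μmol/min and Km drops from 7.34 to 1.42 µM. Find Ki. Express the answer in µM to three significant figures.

15.0 µM

Uncompetitive: Vmax,app = Vmax/α (and Km,app = Km/α) with α = 1 + [I]/Ki.
α = Vmax/Vmax,app = 245/47.3 = 5.180.
Ki = [I]/(α − 1) = 62.6/4.180 = 15.0 µM.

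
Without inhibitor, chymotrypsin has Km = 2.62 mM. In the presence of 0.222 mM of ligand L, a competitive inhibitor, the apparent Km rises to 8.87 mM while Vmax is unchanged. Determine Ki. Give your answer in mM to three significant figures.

0.0931 mM

Competitive: Km,app = α·Km with α = 1 + [I]/Ki.
α = Km,app/Km = 8.87/2.62 = 3.385.
Since α = 1 + [I]/Ki, [I]/Ki = 3.385 − 1 = 2.385 and Ki = 0.222/2.385 = 0.0931 mM.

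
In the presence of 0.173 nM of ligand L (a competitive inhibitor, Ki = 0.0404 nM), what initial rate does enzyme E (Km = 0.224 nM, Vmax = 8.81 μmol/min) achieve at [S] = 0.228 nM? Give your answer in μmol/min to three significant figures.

α = 1 + [I]/Ki = 1 + 0.173/0.0404 = 5.282.
For a competitive inhibitor, Vmax is unchanged and the apparent Km becomes α·Km: Km,app = 1.18 nM, Vmax,app = 8.81 μmol/min.
v = Vmax,app·[S]/(Km,app + [S]) = 8.81 × 0.228/(1.18 + 0.228) = 1.42 μmol/min.

1.42 μmol/min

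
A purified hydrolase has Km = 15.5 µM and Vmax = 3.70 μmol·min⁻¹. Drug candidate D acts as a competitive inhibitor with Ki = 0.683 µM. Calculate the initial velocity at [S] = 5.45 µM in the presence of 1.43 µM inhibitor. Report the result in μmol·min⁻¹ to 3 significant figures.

0.378 μmol·min⁻¹

With α = 1 + [I]/Ki = 1 + 1.43/0.683 = 3.094, the competitive rate law is v = Vmax[S] / (αKm + [S]).
v = 3.70×5.45 / (3.094×15.5 + 5.45) = 20.17/53.40 = 0.378 μmol·min⁻¹.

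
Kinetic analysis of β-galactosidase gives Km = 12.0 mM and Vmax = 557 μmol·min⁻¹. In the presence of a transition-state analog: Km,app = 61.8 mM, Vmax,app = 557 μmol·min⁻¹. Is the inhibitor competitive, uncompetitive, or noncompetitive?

competitive

Km increases (12.0 → 61.8 mM) while Vmax is unchanged — the hallmark of competitive inhibition.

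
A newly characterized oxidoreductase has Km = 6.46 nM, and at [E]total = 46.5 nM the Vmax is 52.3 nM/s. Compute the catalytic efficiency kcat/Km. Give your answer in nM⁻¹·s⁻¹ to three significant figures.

0.174 nM⁻¹·s⁻¹

kcat = Vmax/[E]total = 52.3/46.5 = 1.12 s⁻¹.
kcat/Km = 1.12/6.46 = 0.174 nM⁻¹·s⁻¹.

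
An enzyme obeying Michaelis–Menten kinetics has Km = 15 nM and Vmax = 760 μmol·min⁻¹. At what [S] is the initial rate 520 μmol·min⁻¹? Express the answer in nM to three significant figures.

The required fractional saturation is v/Vmax = 520/760 = 0.6842.
Then [S]/(Km+[S]) = 0.6842 ⇒ [S] = 15 × 0.6842/(1 − 0.6842) = 32.5 nM.

32.5 nM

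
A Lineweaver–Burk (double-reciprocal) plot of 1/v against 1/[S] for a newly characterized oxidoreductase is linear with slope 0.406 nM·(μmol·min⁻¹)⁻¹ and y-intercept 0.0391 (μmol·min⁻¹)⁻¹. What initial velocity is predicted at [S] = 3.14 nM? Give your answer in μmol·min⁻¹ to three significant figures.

5.94 μmol·min⁻¹

The y-intercept is 1/Vmax, so Vmax = 1/0.0391 = 25.6 μmol·min⁻¹.
The slope is Km/Vmax, so Km = 0.406 × 25.6 = 10.4 nM.
Then v = 25.6 × 3.14/(10.4 + 3.14) = 5.94 μmol·min⁻¹.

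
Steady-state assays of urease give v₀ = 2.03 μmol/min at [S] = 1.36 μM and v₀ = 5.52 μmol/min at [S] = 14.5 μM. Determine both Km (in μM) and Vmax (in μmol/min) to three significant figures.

From v = Vmax[S]/(Km+[S]), each point gives Vmax = v(Km+[S])/[S].
Equating: 2.03(Km+1.36)/1.36 = 5.52(Km+14.5)/14.5.
1.493·Km + 2.03 = 0.3807·Km + 5.52, so (1.493 − 0.3807)·Km = 5.52 − 2.03.
Km = 3.490/1.112 = 3.14 μM; then Vmax = 2.03(3.14+1.36)/1.36 = 6.71 μmol/min.

Km = 3.14 μM; Vmax = 6.71 μmol/min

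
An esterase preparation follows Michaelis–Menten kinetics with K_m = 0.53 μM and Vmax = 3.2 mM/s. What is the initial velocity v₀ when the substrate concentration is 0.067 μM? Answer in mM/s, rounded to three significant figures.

[S]/(Km+[S]) = 0.067/0.5970 = 0.1122, the fractional saturation.
v = 0.1122 × Vmax = 0.1122 × 3.2 = 0.359 mM/s.

0.359 mM/s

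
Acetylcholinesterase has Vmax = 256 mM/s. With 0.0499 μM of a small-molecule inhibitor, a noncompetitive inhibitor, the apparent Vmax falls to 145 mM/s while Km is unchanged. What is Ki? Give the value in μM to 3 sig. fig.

Noncompetitive: Vmax,app = Vmax/α with α = 1 + [I]/Ki.
α = Vmax/Vmax,app = 256/145 = 1.766.
Ki = [I]/(α − 1) = 0.0499/0.7655 = 0.0652 μM.

0.0652 μM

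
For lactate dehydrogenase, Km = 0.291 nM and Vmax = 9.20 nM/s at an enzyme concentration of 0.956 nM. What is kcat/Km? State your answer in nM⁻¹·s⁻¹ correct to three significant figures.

kcat = Vmax/[E]total = 9.20/0.956 = 9.62 s⁻¹.
kcat/Km = 9.62/0.291 = 33.1 nM⁻¹·s⁻¹.

33.1 nM⁻¹·s⁻¹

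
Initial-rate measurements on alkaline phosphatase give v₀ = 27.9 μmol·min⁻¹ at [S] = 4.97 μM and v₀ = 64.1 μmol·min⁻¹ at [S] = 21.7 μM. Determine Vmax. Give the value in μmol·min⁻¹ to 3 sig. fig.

From v = Vmax[S]/(Km+[S]), each point gives Vmax = v(Km+[S])/[S].
Equating: 27.9(Km+4.97)/4.97 = 64.1(Km+21.7)/21.7.
5.614·Km + 27.9 = 2.954·Km + 64.1, so (5.614 − 2.954)·Km = 64.1 − 27.9.
Km = 36.20/2.660 = 13.6 μM; then Vmax = 27.9(13.6+4.97)/4.97 = 104 μmol·min⁻¹.

104 μmol·min⁻¹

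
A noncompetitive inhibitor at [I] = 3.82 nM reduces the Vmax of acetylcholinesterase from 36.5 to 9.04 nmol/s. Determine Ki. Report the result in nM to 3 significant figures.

1.26 nM

Noncompetitive: Vmax,app = Vmax/α with α = 1 + [I]/Ki.
α = Vmax/Vmax,app = 36.5/9.04 = 4.038.
Ki = [I]/(α − 1) = 3.82/3.038 = 1.26 nM.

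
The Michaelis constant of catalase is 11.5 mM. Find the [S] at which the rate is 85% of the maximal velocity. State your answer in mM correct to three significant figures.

v/Vmax = [S]/(Km+[S]) = 0.85, so [S] = Km·0.85/(1 − 0.85) = 11.5 × 5.667.
[S] = 65.2 mM.

65.2 mM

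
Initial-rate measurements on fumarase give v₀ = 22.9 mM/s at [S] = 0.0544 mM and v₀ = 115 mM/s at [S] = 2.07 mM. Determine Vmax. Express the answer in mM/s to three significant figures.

From v = Vmax[S]/(Km+[S]), each point gives Vmax = v(Km+[S])/[S].
Equating: 22.9(Km+0.0544)/0.0544 = 115(Km+2.07)/2.07.
421.0·Km + 22.9 = 55.56·Km + 115, so (421.0 − 55.56)·Km = 115 − 22.9.
Km = 92.10/365.4 = 0.252 mM; then Vmax = 22.9(0.252+0.0544)/0.0544 = 129 mM/s.

129 mM/s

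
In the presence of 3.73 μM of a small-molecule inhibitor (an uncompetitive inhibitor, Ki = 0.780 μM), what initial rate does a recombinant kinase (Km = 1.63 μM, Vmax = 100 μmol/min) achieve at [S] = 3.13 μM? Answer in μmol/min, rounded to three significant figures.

α = 1 + [I]/Ki = 1 + 3.73/0.780 = 5.782.
For an uncompetitive inhibitor, both parameters are divided by α, giving Vmax/α and Km/α: Km,app = 0.282 μM, Vmax,app = 17.3 μmol/min.
v = Vmax,app·[S]/(Km,app + [S]) = 17.3 × 3.13/(0.282 + 3.13) = 15.9 μmol/min.

15.9 μmol/min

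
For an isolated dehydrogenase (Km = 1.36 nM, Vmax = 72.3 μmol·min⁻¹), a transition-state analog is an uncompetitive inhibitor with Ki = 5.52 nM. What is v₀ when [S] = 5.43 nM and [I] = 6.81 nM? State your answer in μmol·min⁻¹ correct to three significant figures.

With α = 1 + [I]/Ki = 1 + 6.81/5.52 = 2.234, the uncompetitive rate law is v = (Vmax/α)·[S] / (Km/α + [S]).
v = (72.3/2.234)×5.43 / (1.36/2.234 + 5.43) = 175.8/6.039 = 29.1 μmol·min⁻¹.

29.1 μmol·min⁻¹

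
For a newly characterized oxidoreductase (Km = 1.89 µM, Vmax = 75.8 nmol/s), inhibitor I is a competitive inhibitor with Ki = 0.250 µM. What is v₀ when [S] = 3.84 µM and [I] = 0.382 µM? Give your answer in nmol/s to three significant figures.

33.8 nmol/s

With α = 1 + [I]/Ki = 1 + 0.382/0.250 = 2.528, the competitive rate law is v = Vmax[S] / (αKm + [S]).
v = 75.8×3.84 / (2.528×1.89 + 3.84) = 291.1/8.618 = 33.8 nmol/s.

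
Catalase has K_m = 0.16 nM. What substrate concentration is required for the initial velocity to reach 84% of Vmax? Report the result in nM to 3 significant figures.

v/Vmax = [S]/(Km+[S]) = 0.84, so [S] = Km·0.84/(1 − 0.84) = 0.16 × 5.250.
[S] = 0.840 nM.

0.840 nM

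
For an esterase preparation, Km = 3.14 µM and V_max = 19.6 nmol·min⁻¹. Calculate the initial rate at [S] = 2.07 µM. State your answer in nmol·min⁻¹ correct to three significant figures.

7.79 nmol·min⁻¹

v = Vmax·[S]/(Km + [S]) = 19.6 × 2.07 / (3.14 + 2.07)
  = 40.57 / 5.210 = 7.79 nmol·min⁻¹.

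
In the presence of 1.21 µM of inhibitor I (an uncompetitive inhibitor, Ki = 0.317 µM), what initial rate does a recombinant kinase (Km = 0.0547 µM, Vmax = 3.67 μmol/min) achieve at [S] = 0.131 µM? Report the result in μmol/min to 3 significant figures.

0.701 μmol/min

α = 1 + [I]/Ki = 1 + 1.21/0.317 = 4.817.
For an uncompetitive inhibitor, both parameters are divided by α, giving Vmax/α and Km/α: Km,app = 0.0114 µM, Vmax,app = 0.762 μmol/min.
v = Vmax,app·[S]/(Km,app + [S]) = 0.762 × 0.131/(0.0114 + 0.131) = 0.701 μmol/min.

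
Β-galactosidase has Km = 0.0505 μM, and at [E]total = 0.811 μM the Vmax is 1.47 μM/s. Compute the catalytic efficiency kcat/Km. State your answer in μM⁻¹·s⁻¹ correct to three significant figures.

kcat = Vmax/[E]total = 1.47/0.811 = 1.81 s⁻¹.
kcat/Km = 1.81/0.0505 = 35.9 μM⁻¹·s⁻¹.

35.9 μM⁻¹·s⁻¹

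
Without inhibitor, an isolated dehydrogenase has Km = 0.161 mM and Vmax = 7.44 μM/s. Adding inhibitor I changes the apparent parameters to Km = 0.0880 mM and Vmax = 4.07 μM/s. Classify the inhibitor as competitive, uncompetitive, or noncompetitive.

Both Km and Vmax decrease by the same factor (~1.83-fold) — characteristic of uncompetitive inhibition.

uncompetitive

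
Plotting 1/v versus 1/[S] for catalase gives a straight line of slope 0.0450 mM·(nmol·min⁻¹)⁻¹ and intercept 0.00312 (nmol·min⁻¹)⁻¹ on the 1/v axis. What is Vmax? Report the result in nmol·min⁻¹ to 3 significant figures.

321 nmol·min⁻¹

The y-intercept of a Lineweaver–Burk plot equals 1/Vmax, so Vmax = 1/0.00312 = 321 nmol·min⁻¹.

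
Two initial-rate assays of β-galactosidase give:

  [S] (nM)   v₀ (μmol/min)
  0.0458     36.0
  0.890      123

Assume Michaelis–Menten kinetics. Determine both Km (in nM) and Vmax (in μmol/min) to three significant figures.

From v = Vmax[S]/(Km+[S]), each point gives Vmax = v(Km+[S])/[S].
Equating: 36.0(Km+0.0458)/0.0458 = 123(Km+0.890)/0.890.
786.0·Km + 36.0 = 138.2·Km + 123, so (786.0 − 138.2)·Km = 123 − 36.0.
Km = 87.00/647.8 = 0.134 nM; then Vmax = 36.0(0.134+0.0458)/0.0458 = 142 μmol/min.

Km = 0.134 nM; Vmax = 142 μmol/min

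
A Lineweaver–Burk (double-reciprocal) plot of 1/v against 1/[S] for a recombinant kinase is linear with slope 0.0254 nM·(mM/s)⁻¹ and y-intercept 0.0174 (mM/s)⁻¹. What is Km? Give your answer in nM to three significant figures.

y-intercept = 1/Vmax ⇒ Vmax = 57.5 mM/s; slope = Km/Vmax ⇒ Km = slope × Vmax.
Km = 0.0254 × 57.5 = 1.46 nM.

1.46 nM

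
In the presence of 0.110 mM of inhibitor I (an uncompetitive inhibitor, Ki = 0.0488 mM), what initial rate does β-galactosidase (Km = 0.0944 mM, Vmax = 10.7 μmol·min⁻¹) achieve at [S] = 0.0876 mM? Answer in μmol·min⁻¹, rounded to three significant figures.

2.47 μmol·min⁻¹

With α = 1 + [I]/Ki = 1 + 0.110/0.0488 = 3.254, the uncompetitive rate law is v = (Vmax/α)·[S] / (Km/α + [S]).
v = (10.7/3.254)×0.0876 / (0.0944/3.254 + 0.0876) = 0.2880/0.1166 = 2.47 μmol·min⁻¹.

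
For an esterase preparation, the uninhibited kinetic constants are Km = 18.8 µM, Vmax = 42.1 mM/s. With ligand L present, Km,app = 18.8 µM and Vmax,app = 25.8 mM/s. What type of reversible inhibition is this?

Vmax decreases (42.1 → 25.8 mM/s) while Km is unchanged — pure noncompetitive inhibition.

noncompetitive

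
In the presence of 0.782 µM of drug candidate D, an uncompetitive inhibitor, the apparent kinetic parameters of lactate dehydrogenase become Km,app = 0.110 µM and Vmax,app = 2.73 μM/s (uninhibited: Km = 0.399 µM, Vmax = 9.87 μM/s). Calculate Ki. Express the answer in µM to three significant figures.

0.299 µM

Uncompetitive: Vmax,app = Vmax/α (and Km,app = Km/α) with α = 1 + [I]/Ki.
α = Vmax/Vmax,app = 9.87/2.73 = 3.615.
Since α = 1 + [I]/Ki, [I]/Ki = 3.615 − 1 = 2.615 and Ki = 0.782/2.615 = 0.299 µM.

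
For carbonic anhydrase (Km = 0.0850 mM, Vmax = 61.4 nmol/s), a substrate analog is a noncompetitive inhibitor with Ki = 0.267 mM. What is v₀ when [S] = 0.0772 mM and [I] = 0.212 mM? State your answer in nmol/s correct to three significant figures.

α = 1 + [I]/Ki = 1 + 0.212/0.267 = 1.794.
For a noncompetitive inhibitor, Vmax is reduced to Vmax/α while Km is unchanged: Km,app = 0.0850 mM, Vmax,app = 34.2 nmol/s.
v = Vmax,app·[S]/(Km,app + [S]) = 34.2 × 0.0772/(0.0850 + 0.0772) = 16.3 nmol/s.

16.3 nmol/s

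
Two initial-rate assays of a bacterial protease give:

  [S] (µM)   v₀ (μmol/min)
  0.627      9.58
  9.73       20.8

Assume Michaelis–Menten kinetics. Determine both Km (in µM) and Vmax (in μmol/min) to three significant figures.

Km = 0.854 µM; Vmax = 22.6 μmol/min

In reciprocal form, 1/v = (Km/Vmax)·(1/[S]) + 1/Vmax. The two points give (1/[S], 1/v) = (1.595, 0.1044) and (0.1028, 0.04808).
Slope = (0.1044 − 0.04808)/(1.595 − 0.1028) = 0.03774; intercept = 0.1044 − 0.03774×1.595 = 0.04420.
Vmax = 1/intercept = 22.6 μmol/min; Km = slope × Vmax = 0.03774 × 22.6 = 0.854 µM.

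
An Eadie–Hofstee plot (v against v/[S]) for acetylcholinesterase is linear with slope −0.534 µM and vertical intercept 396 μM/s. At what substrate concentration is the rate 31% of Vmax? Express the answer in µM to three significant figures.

0.240 µM

The Eadie–Hofstee slope gives Km = 0.534 µM (slope = −Km).
v/Vmax = [S]/(Km+[S]) = 0.31 ⇒ [S] = Km·0.31/(1−0.31) = 0.534 × 0.4493 = 0.240 µM.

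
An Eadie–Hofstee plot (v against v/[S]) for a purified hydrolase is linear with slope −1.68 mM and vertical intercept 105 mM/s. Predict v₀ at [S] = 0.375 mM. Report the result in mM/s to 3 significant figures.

19.2 mM/s

In the Eadie–Hofstee form v = Vmax − Km·(v/[S]), the slope is −Km and the intercept is Vmax, so Km = 1.68 mM and Vmax = 105 mM/s.
v = 105 × 0.375/(1.68 + 0.375) = 19.2 mM/s.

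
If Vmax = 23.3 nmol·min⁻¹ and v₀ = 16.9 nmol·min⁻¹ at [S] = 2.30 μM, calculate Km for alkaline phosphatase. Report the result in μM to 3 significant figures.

0.871 μM

From v = Vmax[S]/(Km+[S]), Km = [S](Vmax − v)/v.
Km = 2.30 × (23.3 − 16.9) / 16.9 = 14.72/16.9 = 0.871 μM.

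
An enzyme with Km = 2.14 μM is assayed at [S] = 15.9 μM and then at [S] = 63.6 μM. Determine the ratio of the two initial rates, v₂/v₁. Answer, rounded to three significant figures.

1.10

Since Vmax cancels, v₂/v₁ = [S]₂(Km+[S]₁) / [S]₁(Km+[S]₂).
= 63.6×(2.14+15.9) / (15.9×(2.14+63.6)) = 1147/1045 = 1.10.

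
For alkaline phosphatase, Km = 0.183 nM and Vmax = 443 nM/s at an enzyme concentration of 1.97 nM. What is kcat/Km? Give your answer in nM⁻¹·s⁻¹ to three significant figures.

1230 nM⁻¹·s⁻¹

kcat = Vmax/[E]total = 443/1.97 = 225 s⁻¹.
kcat/Km = 225/0.183 = 1230 nM⁻¹·s⁻¹.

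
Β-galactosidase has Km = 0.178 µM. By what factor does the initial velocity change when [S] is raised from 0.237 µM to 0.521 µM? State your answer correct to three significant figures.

1.31

Since Vmax cancels, v₂/v₁ = [S]₂(Km+[S]₁) / [S]₁(Km+[S]₂).
= 0.521×(0.178+0.237) / (0.237×(0.178+0.521)) = 0.2162/0.1657 = 1.31.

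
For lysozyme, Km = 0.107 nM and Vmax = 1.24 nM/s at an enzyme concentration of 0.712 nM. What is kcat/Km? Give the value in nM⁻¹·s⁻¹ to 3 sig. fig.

16.3 nM⁻¹·s⁻¹

kcat = Vmax/[E]total = 1.24/0.712 = 1.74 s⁻¹.
kcat/Km = 1.74/0.107 = 16.3 nM⁻¹·s⁻¹.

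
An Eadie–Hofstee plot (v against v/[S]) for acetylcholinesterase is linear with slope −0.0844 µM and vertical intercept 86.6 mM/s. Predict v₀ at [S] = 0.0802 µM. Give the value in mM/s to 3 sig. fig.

42.2 mM/s

In the Eadie–Hofstee form v = Vmax − Km·(v/[S]), the slope is −Km and the intercept is Vmax, so Km = 0.0844 µM and Vmax = 86.6 mM/s.
v = 86.6 × 0.0802/(0.0844 + 0.0802) = 42.2 mM/s.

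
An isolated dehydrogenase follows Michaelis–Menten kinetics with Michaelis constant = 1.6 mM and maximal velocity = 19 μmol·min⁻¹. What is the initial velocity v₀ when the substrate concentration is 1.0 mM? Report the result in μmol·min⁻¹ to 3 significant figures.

7.31 μmol·min⁻¹

v = Vmax·[S]/(Km + [S]) = 19 × 1.0 / (1.6 + 1.0)
  = 19.00 / 2.600 = 7.31 μmol·min⁻¹.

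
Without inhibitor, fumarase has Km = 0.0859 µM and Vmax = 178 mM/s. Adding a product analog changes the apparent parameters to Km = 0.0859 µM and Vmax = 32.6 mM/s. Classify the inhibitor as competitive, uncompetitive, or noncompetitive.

noncompetitive

Vmax decreases (178 → 32.6 mM/s) while Km is unchanged — pure noncompetitive inhibition.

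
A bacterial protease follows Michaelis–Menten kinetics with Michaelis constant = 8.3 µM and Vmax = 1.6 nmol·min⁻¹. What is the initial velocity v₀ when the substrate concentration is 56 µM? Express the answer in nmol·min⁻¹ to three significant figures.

1.39 nmol·min⁻¹

v = Vmax·[S]/(Km + [S]) = 1.6 × 56 / (8.3 + 56)
  = 89.60 / 64.30 = 1.39 nmol·min⁻¹.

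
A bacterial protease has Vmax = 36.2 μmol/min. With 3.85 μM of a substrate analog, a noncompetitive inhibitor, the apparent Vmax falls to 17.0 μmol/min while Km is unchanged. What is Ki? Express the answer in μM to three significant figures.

Noncompetitive: Vmax,app = Vmax/α with α = 1 + [I]/Ki.
α = Vmax/Vmax,app = 36.2/17.0 = 2.129.
Since α = 1 + [I]/Ki, [I]/Ki = 2.129 − 1 = 1.129 and Ki = 3.85/1.129 = 3.41 μM.

3.41 μM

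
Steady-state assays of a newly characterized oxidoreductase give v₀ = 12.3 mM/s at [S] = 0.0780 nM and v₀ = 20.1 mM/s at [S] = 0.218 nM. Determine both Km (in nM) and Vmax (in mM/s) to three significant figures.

Km = 0.119 nM; Vmax = 31.1 mM/s

In reciprocal form, 1/v = (Km/Vmax)·(1/[S]) + 1/Vmax. The two points give (1/[S], 1/v) = (12.82, 0.08130) and (4.587, 0.04975).
Slope = (0.08130 − 0.04975)/(12.82 − 4.587) = 0.003832; intercept = 0.08130 − 0.003832×12.82 = 0.03217.
Vmax = 1/intercept = 31.1 mM/s; Km = slope × Vmax = 0.003832 × 31.1 = 0.119 nM.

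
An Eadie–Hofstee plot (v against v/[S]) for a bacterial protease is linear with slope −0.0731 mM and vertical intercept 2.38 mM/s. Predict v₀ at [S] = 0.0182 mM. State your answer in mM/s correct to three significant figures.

0.474 mM/s

In the Eadie–Hofstee form v = Vmax − Km·(v/[S]), the slope is −Km and the intercept is Vmax, so Km = 0.0731 mM and Vmax = 2.38 mM/s.
v = 2.38 × 0.0182/(0.0731 + 0.0182) = 0.474 mM/s.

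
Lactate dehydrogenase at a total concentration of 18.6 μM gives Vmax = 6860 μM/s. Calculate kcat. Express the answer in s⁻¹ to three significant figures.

kcat = Vmax/[E]total = 6860 μM/s / 18.6 μM = 369 s⁻¹.

369 s⁻¹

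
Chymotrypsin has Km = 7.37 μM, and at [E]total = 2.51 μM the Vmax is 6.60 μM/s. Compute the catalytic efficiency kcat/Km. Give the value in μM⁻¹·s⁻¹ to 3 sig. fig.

0.357 μM⁻¹·s⁻¹

kcat = Vmax/[E]total = 6.60/2.51 = 2.63 s⁻¹.
kcat/Km = 2.63/7.37 = 0.357 μM⁻¹·s⁻¹.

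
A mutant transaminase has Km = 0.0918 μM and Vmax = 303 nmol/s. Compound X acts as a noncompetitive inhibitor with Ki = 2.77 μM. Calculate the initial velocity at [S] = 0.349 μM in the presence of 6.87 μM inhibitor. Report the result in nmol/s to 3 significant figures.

α = 1 + [I]/Ki = 1 + 6.87/2.77 = 3.480.
For a noncompetitive inhibitor, Vmax is reduced to Vmax/α while Km is unchanged: Km,app = 0.0918 μM, Vmax,app = 87.1 nmol/s.
v = Vmax,app·[S]/(Km,app + [S]) = 87.1 × 0.349/(0.0918 + 0.349) = 68.9 nmol/s.

68.9 nmol/s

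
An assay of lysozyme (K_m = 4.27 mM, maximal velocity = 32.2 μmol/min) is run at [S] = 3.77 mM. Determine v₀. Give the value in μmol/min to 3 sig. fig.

v = Vmax·[S]/(Km + [S]) = 32.2 × 3.77 / (4.27 + 3.77)
  = 121.4 / 8.040 = 15.1 μmol/min.

15.1 μmol/min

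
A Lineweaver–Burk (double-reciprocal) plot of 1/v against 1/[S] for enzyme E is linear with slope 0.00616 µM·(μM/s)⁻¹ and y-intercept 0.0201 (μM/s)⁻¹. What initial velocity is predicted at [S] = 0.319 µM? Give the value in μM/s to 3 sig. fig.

25.4 μM/s

The y-intercept is 1/Vmax, so Vmax = 1/0.0201 = 49.8 μM/s.
The slope is Km/Vmax, so Km = 0.00616 × 49.8 = 0.306 µM.
Then v = 49.8 × 0.319/(0.306 + 0.319) = 25.4 μM/s.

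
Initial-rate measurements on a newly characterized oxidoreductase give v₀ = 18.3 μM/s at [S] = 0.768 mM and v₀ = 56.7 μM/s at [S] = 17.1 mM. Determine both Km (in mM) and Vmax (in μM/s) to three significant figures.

From v = Vmax[S]/(Km+[S]), each point gives Vmax = v(Km+[S])/[S].
Equating: 18.3(Km+0.768)/0.768 = 56.7(Km+17.1)/17.1.
23.83·Km + 18.3 = 3.316·Km + 56.7, so (23.83 − 3.316)·Km = 56.7 − 18.3.
Km = 38.40/20.51 = 1.87 mM; then Vmax = 18.3(1.87+0.768)/0.768 = 62.9 μM/s.

Km = 1.87 mM; Vmax = 62.9 μM/s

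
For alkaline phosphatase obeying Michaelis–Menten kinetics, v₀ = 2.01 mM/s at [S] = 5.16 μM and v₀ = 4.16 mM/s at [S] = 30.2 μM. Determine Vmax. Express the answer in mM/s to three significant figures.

5.34 mM/s

From v = Vmax[S]/(Km+[S]), each point gives Vmax = v(Km+[S])/[S].
Equating: 2.01(Km+5.16)/5.16 = 4.16(Km+30.2)/30.2.
0.3895·Km + 2.01 = 0.1377·Km + 4.16, so (0.3895 − 0.1377)·Km = 4.16 − 2.01.
Km = 2.150/0.2518 = 8.54 μM; then Vmax = 2.01(8.54+5.16)/5.16 = 5.34 mM/s.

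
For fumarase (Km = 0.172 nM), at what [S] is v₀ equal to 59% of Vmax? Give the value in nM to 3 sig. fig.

0.248 nM

v/Vmax = [S]/(Km+[S]) = 0.59, so [S] = Km·0.59/(1 − 0.59) = 0.172 × 1.439.
[S] = 0.248 nM.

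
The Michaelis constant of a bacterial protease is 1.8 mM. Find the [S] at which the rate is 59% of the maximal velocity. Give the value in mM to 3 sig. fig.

2.59 mM

v/Vmax = [S]/(Km+[S]) = 0.59, so [S] = Km·0.59/(1 − 0.59) = 1.8 × 1.439.
[S] = 2.59 mM.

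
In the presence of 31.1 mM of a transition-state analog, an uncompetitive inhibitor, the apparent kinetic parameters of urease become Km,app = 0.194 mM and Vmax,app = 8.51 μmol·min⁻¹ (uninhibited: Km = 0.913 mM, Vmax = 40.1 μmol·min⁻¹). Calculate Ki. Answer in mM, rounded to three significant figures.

Uncompetitive: Vmax,app = Vmax/α (and Km,app = Km/α) with α = 1 + [I]/Ki.
α = Vmax/Vmax,app = 40.1/8.51 = 4.712.
Ki = [I]/(α − 1) = 31.1/3.712 = 8.38 mM.

8.38 mM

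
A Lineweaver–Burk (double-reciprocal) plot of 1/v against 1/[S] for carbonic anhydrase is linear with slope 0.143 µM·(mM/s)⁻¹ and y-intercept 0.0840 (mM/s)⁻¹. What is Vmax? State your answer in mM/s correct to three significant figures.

The y-intercept of a Lineweaver–Burk plot equals 1/Vmax, so Vmax = 1/0.0840 = 11.9 mM/s.

11.9 mM/s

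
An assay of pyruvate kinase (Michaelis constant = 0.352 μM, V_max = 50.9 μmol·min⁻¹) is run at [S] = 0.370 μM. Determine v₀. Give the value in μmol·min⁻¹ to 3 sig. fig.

v = Vmax·[S]/(Km + [S]) = 50.9 × 0.370 / (0.352 + 0.370)
  = 18.83 / 0.7220 = 26.1 μmol·min⁻¹.

26.1 μmol·min⁻¹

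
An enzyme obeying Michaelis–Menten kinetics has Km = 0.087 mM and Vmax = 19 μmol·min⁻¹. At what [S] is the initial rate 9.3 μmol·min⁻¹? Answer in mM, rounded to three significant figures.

0.0834 mM

Rearranging v = Vmax[S]/(Km+[S]) gives [S] = Km·v/(Vmax − v).
[S] = 0.087 × 9.3 / (19 − 9.3) = 0.8091/9.700 = 0.0834 mM.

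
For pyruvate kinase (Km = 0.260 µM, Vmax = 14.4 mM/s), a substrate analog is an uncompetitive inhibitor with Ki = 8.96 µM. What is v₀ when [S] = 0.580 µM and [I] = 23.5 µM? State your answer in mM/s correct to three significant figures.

With α = 1 + [I]/Ki = 1 + 23.5/8.96 = 3.623, the uncompetitive rate law is v = (Vmax/α)·[S] / (Km/α + [S]).
v = (14.4/3.623)×0.580 / (0.260/3.623 + 0.580) = 2.305/0.6518 = 3.54 mM/s.

3.54 mM/s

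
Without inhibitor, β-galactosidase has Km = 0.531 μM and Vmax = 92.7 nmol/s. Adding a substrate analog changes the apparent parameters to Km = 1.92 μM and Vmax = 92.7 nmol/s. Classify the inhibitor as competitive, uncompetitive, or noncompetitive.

Km increases (0.531 → 1.92 μM) while Vmax is unchanged — the hallmark of competitive inhibition.

competitive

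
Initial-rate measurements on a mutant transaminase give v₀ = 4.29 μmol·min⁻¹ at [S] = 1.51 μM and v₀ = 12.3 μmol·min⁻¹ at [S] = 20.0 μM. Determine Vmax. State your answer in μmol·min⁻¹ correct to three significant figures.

14.5 μmol·min⁻¹

In reciprocal form, 1/v = (Km/Vmax)·(1/[S]) + 1/Vmax. The two points give (1/[S], 1/v) = (0.6623, 0.2331) and (0.05000, 0.08130).
Slope = (0.2331 − 0.08130)/(0.6623 − 0.05000) = 0.2479; intercept = 0.2331 − 0.2479×0.6623 = 0.06890.
Vmax = 1/intercept = 14.5 μmol·min⁻¹; Km = slope × Vmax = 0.2479 × 14.5 = 3.60 μM.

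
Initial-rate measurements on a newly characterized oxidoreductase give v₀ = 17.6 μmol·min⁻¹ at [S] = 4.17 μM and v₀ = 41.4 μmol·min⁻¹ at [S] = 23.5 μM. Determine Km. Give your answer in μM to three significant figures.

9.68 μM

From v = Vmax[S]/(Km+[S]), each point gives Vmax = v(Km+[S])/[S].
Equating: 17.6(Km+4.17)/4.17 = 41.4(Km+23.5)/23.5.
4.221·Km + 17.6 = 1.762·Km + 41.4, so (4.221 − 1.762)·Km = 41.4 − 17.6.
Km = 23.80/2.459 = 9.68 μM; then Vmax = 17.6(9.68+4.17)/4.17 = 58.5 μmol·min⁻¹.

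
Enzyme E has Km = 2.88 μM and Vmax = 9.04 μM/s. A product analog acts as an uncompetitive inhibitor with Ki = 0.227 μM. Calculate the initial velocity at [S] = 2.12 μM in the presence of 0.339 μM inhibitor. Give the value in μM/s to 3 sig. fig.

α = 1 + [I]/Ki = 1 + 0.339/0.227 = 2.493.
For an uncompetitive inhibitor, both parameters are divided by α, giving Vmax/α and Km/α: Km,app = 1.16 μM, Vmax,app = 3.63 μM/s.
v = Vmax,app·[S]/(Km,app + [S]) = 3.63 × 2.12/(1.16 + 2.12) = 2.35 μM/s.

2.35 μM/s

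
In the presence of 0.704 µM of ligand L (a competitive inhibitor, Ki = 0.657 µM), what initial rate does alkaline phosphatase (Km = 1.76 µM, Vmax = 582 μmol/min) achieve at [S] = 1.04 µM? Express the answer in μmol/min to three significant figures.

129 μmol/min

α = 1 + [I]/Ki = 1 + 0.704/0.657 = 2.072.
For a competitive inhibitor, Vmax is unchanged and the apparent Km becomes α·Km: Km,app = 3.65 µM, Vmax,app = 582 μmol/min.
v = Vmax,app·[S]/(Km,app + [S]) = 582 × 1.04/(3.65 + 1.04) = 129 μmol/min.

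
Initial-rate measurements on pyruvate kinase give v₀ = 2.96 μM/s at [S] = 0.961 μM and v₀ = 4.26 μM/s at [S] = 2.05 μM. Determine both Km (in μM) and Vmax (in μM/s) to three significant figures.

In reciprocal form, 1/v = (Km/Vmax)·(1/[S]) + 1/Vmax. The two points give (1/[S], 1/v) = (1.041, 0.3378) and (0.4878, 0.2347).
Slope = (0.3378 − 0.2347)/(1.041 − 0.4878) = 0.1865; intercept = 0.3378 − 0.1865×1.041 = 0.1438.
Vmax = 1/intercept = 6.96 μM/s; Km = slope × Vmax = 0.1865 × 6.96 = 1.30 μM.

Km = 1.30 μM; Vmax = 6.96 μM/s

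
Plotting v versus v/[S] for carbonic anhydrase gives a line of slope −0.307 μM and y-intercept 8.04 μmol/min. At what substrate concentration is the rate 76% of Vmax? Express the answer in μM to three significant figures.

The Eadie–Hofstee slope gives Km = 0.307 μM (slope = −Km).
v/Vmax = [S]/(Km+[S]) = 0.76 ⇒ [S] = Km·0.76/(1−0.76) = 0.307 × 3.167 = 0.972 μM.

0.972 μM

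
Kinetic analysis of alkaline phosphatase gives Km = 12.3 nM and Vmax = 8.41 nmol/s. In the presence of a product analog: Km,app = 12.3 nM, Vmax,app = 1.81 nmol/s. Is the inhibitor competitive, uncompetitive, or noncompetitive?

Vmax decreases (8.41 → 1.81 nmol/s) while Km is unchanged — pure noncompetitive inhibition.

noncompetitive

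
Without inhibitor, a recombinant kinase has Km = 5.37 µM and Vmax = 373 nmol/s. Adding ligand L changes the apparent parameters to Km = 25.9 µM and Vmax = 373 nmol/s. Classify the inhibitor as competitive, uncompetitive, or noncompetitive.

competitive

Km increases (5.37 → 25.9 µM) while Vmax is unchanged — the hallmark of competitive inhibition.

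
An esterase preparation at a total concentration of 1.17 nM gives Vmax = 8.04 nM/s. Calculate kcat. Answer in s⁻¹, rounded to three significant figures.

6.87 s⁻¹

kcat = Vmax/[E]total = 8.04 nM/s / 1.17 nM = 6.87 s⁻¹.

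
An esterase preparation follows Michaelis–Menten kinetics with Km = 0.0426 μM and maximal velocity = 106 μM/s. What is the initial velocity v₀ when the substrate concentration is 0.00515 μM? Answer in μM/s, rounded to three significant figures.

[S]/(Km+[S]) = 0.00515/0.04775 = 0.1079, the fractional saturation.
v = 0.1079 × Vmax = 0.1079 × 106 = 11.4 μM/s.

11.4 μM/s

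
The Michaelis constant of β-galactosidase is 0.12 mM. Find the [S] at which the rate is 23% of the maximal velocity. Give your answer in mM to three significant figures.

v/Vmax = [S]/(Km+[S]) = 0.23, so [S] = Km·0.23/(1 − 0.23) = 0.12 × 0.2987.
[S] = 0.0358 mM.

0.0358 mM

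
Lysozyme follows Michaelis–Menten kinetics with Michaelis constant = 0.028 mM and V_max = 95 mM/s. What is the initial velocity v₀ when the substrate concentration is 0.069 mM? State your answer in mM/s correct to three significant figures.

67.6 mM/s

[S]/(Km+[S]) = 0.069/0.09700 = 0.7113, the fractional saturation.
v = 0.7113 × Vmax = 0.7113 × 95 = 67.6 mM/s.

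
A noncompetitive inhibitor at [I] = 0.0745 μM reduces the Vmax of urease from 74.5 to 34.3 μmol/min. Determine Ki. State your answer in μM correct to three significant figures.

0.0636 μM

Noncompetitive: Vmax,app = Vmax/α with α = 1 + [I]/Ki.
α = Vmax/Vmax,app = 74.5/34.3 = 2.172.
Since α = 1 + [I]/Ki, [I]/Ki = 2.172 − 1 = 1.172 and Ki = 0.0745/1.172 = 0.0636 μM.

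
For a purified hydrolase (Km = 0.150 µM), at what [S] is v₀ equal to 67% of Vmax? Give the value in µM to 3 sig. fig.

0.305 µM

v/Vmax = [S]/(Km+[S]) = 0.67, so [S] = Km·0.67/(1 − 0.67) = 0.150 × 2.030.
[S] = 0.305 µM.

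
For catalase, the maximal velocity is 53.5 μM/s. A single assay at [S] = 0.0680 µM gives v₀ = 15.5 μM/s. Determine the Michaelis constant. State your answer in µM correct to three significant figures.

From v = Vmax[S]/(Km+[S]), Km = [S](Vmax − v)/v.
Km = 0.0680 × (53.5 − 15.5) / 15.5 = 2.584/15.5 = 0.167 µM.

0.167 µM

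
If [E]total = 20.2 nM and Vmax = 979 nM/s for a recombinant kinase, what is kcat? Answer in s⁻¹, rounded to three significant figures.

kcat = Vmax/[E]total = 979 nM/s / 20.2 nM = 48.5 s⁻¹.

48.5 s⁻¹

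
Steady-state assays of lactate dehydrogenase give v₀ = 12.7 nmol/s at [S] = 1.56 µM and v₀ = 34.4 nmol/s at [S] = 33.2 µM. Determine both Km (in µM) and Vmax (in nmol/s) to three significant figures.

From v = Vmax[S]/(Km+[S]), each point gives Vmax = v(Km+[S])/[S].
Equating: 12.7(Km+1.56)/1.56 = 34.4(Km+33.2)/33.2.
8.141·Km + 12.7 = 1.036·Km + 34.4, so (8.141 − 1.036)·Km = 34.4 − 12.7.
Km = 21.70/7.105 = 3.05 µM; then Vmax = 12.7(3.05+1.56)/1.56 = 37.6 nmol/s.

Km = 3.05 µM; Vmax = 37.6 nmol/s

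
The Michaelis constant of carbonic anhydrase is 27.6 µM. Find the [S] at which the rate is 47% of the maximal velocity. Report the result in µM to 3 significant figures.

v/Vmax = [S]/(Km+[S]) = 0.47, so [S] = Km·0.47/(1 − 0.47) = 27.6 × 0.8868.
[S] = 24.5 µM.

24.5 µM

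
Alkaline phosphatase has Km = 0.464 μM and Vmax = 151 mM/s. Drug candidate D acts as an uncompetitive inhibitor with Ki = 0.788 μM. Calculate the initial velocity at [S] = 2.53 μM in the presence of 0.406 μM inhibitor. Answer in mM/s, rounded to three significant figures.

With α = 1 + [I]/Ki = 1 + 0.406/0.788 = 1.515, the uncompetitive rate law is v = (Vmax/α)·[S] / (Km/α + [S]).
v = (151/1.515)×2.53 / (0.464/1.515 + 2.53) = 252.1/2.836 = 88.9 mM/s.

88.9 mM/s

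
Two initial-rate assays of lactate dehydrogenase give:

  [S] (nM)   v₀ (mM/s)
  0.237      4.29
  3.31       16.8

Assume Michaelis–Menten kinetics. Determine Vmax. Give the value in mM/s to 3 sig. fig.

In reciprocal form, 1/v = (Km/Vmax)·(1/[S]) + 1/Vmax. The two points give (1/[S], 1/v) = (4.219, 0.2331) and (0.3021, 0.05952).
Slope = (0.2331 − 0.05952)/(4.219 − 0.3021) = 0.04431; intercept = 0.2331 − 0.04431×4.219 = 0.04614.
Vmax = 1/intercept = 21.7 mM/s; Km = slope × Vmax = 0.04431 × 21.7 = 0.960 nM.

21.7 mM/s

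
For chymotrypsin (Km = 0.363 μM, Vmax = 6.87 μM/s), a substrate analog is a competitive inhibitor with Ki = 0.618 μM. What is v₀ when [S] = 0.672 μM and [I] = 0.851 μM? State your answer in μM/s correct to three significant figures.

3.01 μM/s

α = 1 + [I]/Ki = 1 + 0.851/0.618 = 2.377.
For a competitive inhibitor, Vmax is unchanged and the apparent Km becomes α·Km: Km,app = 0.863 μM, Vmax,app = 6.87 μM/s.
v = Vmax,app·[S]/(Km,app + [S]) = 6.87 × 0.672/(0.863 + 0.672) = 3.01 μM/s.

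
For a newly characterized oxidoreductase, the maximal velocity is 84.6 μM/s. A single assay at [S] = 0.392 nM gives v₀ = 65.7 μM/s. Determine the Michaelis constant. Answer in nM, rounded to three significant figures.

0.113 nM

v/Vmax = 65.7/84.6 = 0.7766 = [S]/(Km+[S]).
So Km + [S] = [S]/0.7766 = 0.5048 nM, giving Km = 0.5048 − 0.392 = 0.113 nM.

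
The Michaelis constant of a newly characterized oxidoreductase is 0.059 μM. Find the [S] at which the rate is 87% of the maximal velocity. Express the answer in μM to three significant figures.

v/Vmax = [S]/(Km+[S]) = 0.87, so [S] = Km·0.87/(1 − 0.87) = 0.059 × 6.692.
[S] = 0.395 μM.

0.395 μM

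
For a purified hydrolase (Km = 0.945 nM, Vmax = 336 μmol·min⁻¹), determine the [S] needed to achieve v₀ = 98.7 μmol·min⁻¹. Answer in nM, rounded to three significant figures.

0.393 nM

The required fractional saturation is v/Vmax = 98.7/336 = 0.2938.
Then [S]/(Km+[S]) = 0.2938 ⇒ [S] = 0.945 × 0.2938/(1 − 0.2938) = 0.393 nM.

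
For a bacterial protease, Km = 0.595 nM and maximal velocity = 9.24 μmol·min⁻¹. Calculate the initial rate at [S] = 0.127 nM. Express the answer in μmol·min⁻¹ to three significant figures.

v = Vmax·[S]/(Km + [S]) = 9.24 × 0.127 / (0.595 + 0.127)
  = 1.173 / 0.7220 = 1.63 μmol·min⁻¹.

1.63 μmol·min⁻¹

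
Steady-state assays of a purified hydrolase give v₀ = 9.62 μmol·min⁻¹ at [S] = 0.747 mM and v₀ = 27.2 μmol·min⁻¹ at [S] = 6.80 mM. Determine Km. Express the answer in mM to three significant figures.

In reciprocal form, 1/v = (Km/Vmax)·(1/[S]) + 1/Vmax. The two points give (1/[S], 1/v) = (1.339, 0.1040) and (0.1471, 0.03676).
Slope = (0.1040 − 0.03676)/(1.339 − 0.1471) = 0.05638; intercept = 0.1040 − 0.05638×1.339 = 0.02847.
Vmax = 1/intercept = 35.1 μmol·min⁻¹; Km = slope × Vmax = 0.05638 × 35.1 = 1.98 mM.

1.98 mM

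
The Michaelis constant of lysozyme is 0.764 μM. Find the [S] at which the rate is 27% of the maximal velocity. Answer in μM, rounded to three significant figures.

v/Vmax = [S]/(Km+[S]) = 0.27, so [S] = Km·0.27/(1 − 0.27) = 0.764 × 0.3699.
[S] = 0.283 μM.

0.283 μM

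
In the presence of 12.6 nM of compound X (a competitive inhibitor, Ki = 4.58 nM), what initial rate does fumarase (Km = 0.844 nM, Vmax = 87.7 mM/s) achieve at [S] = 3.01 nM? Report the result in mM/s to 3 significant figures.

42.7 mM/s

α = 1 + [I]/Ki = 1 + 12.6/4.58 = 3.751.
For a competitive inhibitor, Vmax is unchanged and the apparent Km becomes α·Km: Km,app = 3.17 nM, Vmax,app = 87.7 mM/s.
v = Vmax,app·[S]/(Km,app + [S]) = 87.7 × 3.01/(3.17 + 3.01) = 42.7 mM/s.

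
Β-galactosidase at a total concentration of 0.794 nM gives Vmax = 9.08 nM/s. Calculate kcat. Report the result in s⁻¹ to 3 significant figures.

kcat = Vmax/[E]total = 9.08 nM/s / 0.794 nM = 11.4 s⁻¹.

11.4 s⁻¹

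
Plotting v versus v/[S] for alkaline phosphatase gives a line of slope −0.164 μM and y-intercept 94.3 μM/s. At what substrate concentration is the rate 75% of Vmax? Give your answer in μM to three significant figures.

0.492 μM

The Eadie–Hofstee slope gives Km = 0.164 μM (slope = −Km).
v/Vmax = [S]/(Km+[S]) = 0.75 ⇒ [S] = Km·0.75/(1−0.75) = 0.164 × 3.000 = 0.492 μM.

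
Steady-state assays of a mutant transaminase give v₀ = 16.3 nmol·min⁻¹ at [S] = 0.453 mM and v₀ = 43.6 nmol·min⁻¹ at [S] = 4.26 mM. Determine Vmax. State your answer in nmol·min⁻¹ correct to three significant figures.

From v = Vmax[S]/(Km+[S]), each point gives Vmax = v(Km+[S])/[S].
Equating: 16.3(Km+0.453)/0.453 = 43.6(Km+4.26)/4.26.
35.98·Km + 16.3 = 10.23·Km + 43.6, so (35.98 − 10.23)·Km = 43.6 − 16.3.
Km = 27.30/25.75 = 1.06 mM; then Vmax = 16.3(1.06+0.453)/0.453 = 54.5 nmol·min⁻¹.

54.5 nmol·min⁻¹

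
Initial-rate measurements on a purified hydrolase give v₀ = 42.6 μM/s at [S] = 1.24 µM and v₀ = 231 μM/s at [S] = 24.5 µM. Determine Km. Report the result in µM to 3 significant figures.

In reciprocal form, 1/v = (Km/Vmax)·(1/[S]) + 1/Vmax. The two points give (1/[S], 1/v) = (0.8065, 0.02347) and (0.04082, 0.004329).
Slope = (0.02347 − 0.004329)/(0.8065 − 0.04082) = 0.02501; intercept = 0.02347 − 0.02501×0.8065 = 0.003308.
Vmax = 1/intercept = 302 μM/s; Km = slope × Vmax = 0.02501 × 302 = 7.56 µM.

7.56 µM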